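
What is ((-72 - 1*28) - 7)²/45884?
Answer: 11449/45884 ≈ 0.24952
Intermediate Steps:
((-72 - 1*28) - 7)²/45884 = ((-72 - 28) - 7)²*(1/45884) = (-100 - 7)²*(1/45884) = (-107)²*(1/45884) = 11449*(1/45884) = 11449/45884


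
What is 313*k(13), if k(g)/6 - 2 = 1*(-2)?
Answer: 0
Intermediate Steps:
k(g) = 0 (k(g) = 12 + 6*(1*(-2)) = 12 + 6*(-2) = 12 - 12 = 0)
313*k(13) = 313*0 = 0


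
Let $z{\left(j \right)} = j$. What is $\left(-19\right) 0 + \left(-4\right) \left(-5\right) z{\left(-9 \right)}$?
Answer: $-180$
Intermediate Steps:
$\left(-19\right) 0 + \left(-4\right) \left(-5\right) z{\left(-9 \right)} = \left(-19\right) 0 + \left(-4\right) \left(-5\right) \left(-9\right) = 0 + 20 \left(-9\right) = 0 - 180 = -180$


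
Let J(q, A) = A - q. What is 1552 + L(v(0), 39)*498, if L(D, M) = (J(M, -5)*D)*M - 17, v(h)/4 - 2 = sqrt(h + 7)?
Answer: -6843458 - 3418272*sqrt(7) ≈ -1.5887e+7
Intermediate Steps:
v(h) = 8 + 4*sqrt(7 + h) (v(h) = 8 + 4*sqrt(h + 7) = 8 + 4*sqrt(7 + h))
L(D, M) = -17 + D*M*(-5 - M) (L(D, M) = ((-5 - M)*D)*M - 17 = (D*(-5 - M))*M - 17 = D*M*(-5 - M) - 17 = -17 + D*M*(-5 - M))
1552 + L(v(0), 39)*498 = 1552 + (-17 - 1*(8 + 4*sqrt(7 + 0))*39*(5 + 39))*498 = 1552 + (-17 - 1*(8 + 4*sqrt(7))*39*44)*498 = 1552 + (-17 + (-13728 - 6864*sqrt(7)))*498 = 1552 + (-13745 - 6864*sqrt(7))*498 = 1552 + (-6845010 - 3418272*sqrt(7)) = -6843458 - 3418272*sqrt(7)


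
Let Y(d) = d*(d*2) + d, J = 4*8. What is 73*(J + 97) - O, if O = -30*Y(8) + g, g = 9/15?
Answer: 67482/5 ≈ 13496.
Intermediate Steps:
g = ⅗ (g = 9*(1/15) = ⅗ ≈ 0.60000)
J = 32
Y(d) = d + 2*d² (Y(d) = d*(2*d) + d = 2*d² + d = d + 2*d²)
O = -20397/5 (O = -240*(1 + 2*8) + ⅗ = -240*(1 + 16) + ⅗ = -240*17 + ⅗ = -30*136 + ⅗ = -4080 + ⅗ = -20397/5 ≈ -4079.4)
73*(J + 97) - O = 73*(32 + 97) - 1*(-20397/5) = 73*129 + 20397/5 = 9417 + 20397/5 = 67482/5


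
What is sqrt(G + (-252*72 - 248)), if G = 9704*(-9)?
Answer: 16*I*sqrt(413) ≈ 325.16*I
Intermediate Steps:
G = -87336
sqrt(G + (-252*72 - 248)) = sqrt(-87336 + (-252*72 - 248)) = sqrt(-87336 + (-18144 - 248)) = sqrt(-87336 - 18392) = sqrt(-105728) = 16*I*sqrt(413)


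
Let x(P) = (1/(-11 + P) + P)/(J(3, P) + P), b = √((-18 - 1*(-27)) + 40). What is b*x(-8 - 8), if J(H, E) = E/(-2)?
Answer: 3031/216 ≈ 14.032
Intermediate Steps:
J(H, E) = -E/2 (J(H, E) = E*(-½) = -E/2)
b = 7 (b = √((-18 + 27) + 40) = √(9 + 40) = √49 = 7)
x(P) = 2*(P + 1/(-11 + P))/P (x(P) = (1/(-11 + P) + P)/(-P/2 + P) = (P + 1/(-11 + P))/((P/2)) = (P + 1/(-11 + P))*(2/P) = 2*(P + 1/(-11 + P))/P)
b*x(-8 - 8) = 7*(2*(1 + (-8 - 8)² - 11*(-8 - 8))/((-8 - 8)*(-11 + (-8 - 8)))) = 7*(2*(1 + (-16)² - 11*(-16))/(-16*(-11 - 16))) = 7*(2*(-1/16)*(1 + 256 + 176)/(-27)) = 7*(2*(-1/16)*(-1/27)*433) = 7*(433/216) = 3031/216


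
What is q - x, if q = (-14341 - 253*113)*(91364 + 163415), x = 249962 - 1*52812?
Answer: -10937859620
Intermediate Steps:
x = 197150 (x = 249962 - 52812 = 197150)
q = -10937662470 (q = (-14341 - 28589)*254779 = -42930*254779 = -10937662470)
q - x = -10937662470 - 1*197150 = -10937662470 - 197150 = -10937859620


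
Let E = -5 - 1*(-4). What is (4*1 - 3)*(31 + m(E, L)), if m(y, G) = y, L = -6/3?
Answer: 30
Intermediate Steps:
E = -1 (E = -5 + 4 = -1)
L = -2 (L = -6*⅓ = -2)
(4*1 - 3)*(31 + m(E, L)) = (4*1 - 3)*(31 - 1) = (4 - 3)*30 = 1*30 = 30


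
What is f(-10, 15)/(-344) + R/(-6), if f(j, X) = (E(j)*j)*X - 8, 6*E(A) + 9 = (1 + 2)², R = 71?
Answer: -3047/258 ≈ -11.810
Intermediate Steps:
E(A) = 0 (E(A) = -3/2 + (1 + 2)²/6 = -3/2 + (⅙)*3² = -3/2 + (⅙)*9 = -3/2 + 3/2 = 0)
f(j, X) = -8 (f(j, X) = (0*j)*X - 8 = 0*X - 8 = 0 - 8 = -8)
f(-10, 15)/(-344) + R/(-6) = -8/(-344) + 71/(-6) = -8*(-1/344) + 71*(-⅙) = 1/43 - 71/6 = -3047/258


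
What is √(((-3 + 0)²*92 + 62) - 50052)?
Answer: I*√49162 ≈ 221.73*I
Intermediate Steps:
√(((-3 + 0)²*92 + 62) - 50052) = √(((-3)²*92 + 62) - 50052) = √((9*92 + 62) - 50052) = √((828 + 62) - 50052) = √(890 - 50052) = √(-49162) = I*√49162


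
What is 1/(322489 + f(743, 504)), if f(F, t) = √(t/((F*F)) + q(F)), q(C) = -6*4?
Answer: 178029729961/57412629598641601 - 2972*I*√828042/57412629598641601 ≈ 3.1009e-6 - 4.7105e-11*I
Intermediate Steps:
q(C) = -24
f(F, t) = √(-24 + t/F²) (f(F, t) = √(t/((F*F)) - 24) = √(t/(F²) - 24) = √(t/F² - 24) = √(-24 + t/F²))
1/(322489 + f(743, 504)) = 1/(322489 + √(-24 + 504/743²)) = 1/(322489 + √(-24 + 504*(1/552049))) = 1/(322489 + √(-24 + 504/552049)) = 1/(322489 + √(-13248672/552049)) = 1/(322489 + 4*I*√828042/743)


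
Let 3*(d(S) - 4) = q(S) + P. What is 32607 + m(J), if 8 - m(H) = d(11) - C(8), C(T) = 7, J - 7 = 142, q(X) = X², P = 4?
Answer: 97729/3 ≈ 32576.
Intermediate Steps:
J = 149 (J = 7 + 142 = 149)
d(S) = 16/3 + S²/3 (d(S) = 4 + (S² + 4)/3 = 4 + (4 + S²)/3 = 4 + (4/3 + S²/3) = 16/3 + S²/3)
m(H) = -92/3 (m(H) = 8 - ((16/3 + (⅓)*11²) - 1*7) = 8 - ((16/3 + (⅓)*121) - 7) = 8 - ((16/3 + 121/3) - 7) = 8 - (137/3 - 7) = 8 - 1*116/3 = 8 - 116/3 = -92/3)
32607 + m(J) = 32607 - 92/3 = 97729/3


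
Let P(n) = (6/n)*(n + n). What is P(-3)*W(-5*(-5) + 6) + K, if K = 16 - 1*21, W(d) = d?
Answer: 367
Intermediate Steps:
P(n) = 12 (P(n) = (6/n)*(2*n) = 12)
K = -5 (K = 16 - 21 = -5)
P(-3)*W(-5*(-5) + 6) + K = 12*(-5*(-5) + 6) - 5 = 12*(25 + 6) - 5 = 12*31 - 5 = 372 - 5 = 367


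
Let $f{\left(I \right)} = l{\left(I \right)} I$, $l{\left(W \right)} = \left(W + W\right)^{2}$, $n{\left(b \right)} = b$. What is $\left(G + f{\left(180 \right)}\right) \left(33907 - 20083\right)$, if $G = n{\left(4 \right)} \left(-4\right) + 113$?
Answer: $322487612928$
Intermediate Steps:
$l{\left(W \right)} = 4 W^{2}$ ($l{\left(W \right)} = \left(2 W\right)^{2} = 4 W^{2}$)
$f{\left(I \right)} = 4 I^{3}$ ($f{\left(I \right)} = 4 I^{2} I = 4 I^{3}$)
$G = 97$ ($G = 4 \left(-4\right) + 113 = -16 + 113 = 97$)
$\left(G + f{\left(180 \right)}\right) \left(33907 - 20083\right) = \left(97 + 4 \cdot 180^{3}\right) \left(33907 - 20083\right) = \left(97 + 4 \cdot 5832000\right) 13824 = \left(97 + 23328000\right) 13824 = 23328097 \cdot 13824 = 322487612928$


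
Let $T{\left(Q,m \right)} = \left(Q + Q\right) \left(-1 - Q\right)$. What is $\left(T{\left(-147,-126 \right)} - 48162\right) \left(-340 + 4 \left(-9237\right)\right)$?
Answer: $3396414768$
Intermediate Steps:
$T{\left(Q,m \right)} = 2 Q \left(-1 - Q\right)$
$\left(T{\left(-147,-126 \right)} - 48162\right) \left(-340 + 4 \left(-9237\right)\right) = \left(\left(-2\right) \left(-147\right) \left(1 - 147\right) - 48162\right) \left(-340 + 4 \left(-9237\right)\right) = \left(\left(-2\right) \left(-147\right) \left(-146\right) - 48162\right) \left(-340 - 36948\right) = \left(-42924 - 48162\right) \left(-37288\right) = \left(-91086\right) \left(-37288\right) = 3396414768$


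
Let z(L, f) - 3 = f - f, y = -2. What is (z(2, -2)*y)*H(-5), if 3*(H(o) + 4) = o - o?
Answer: 24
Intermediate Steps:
H(o) = -4 (H(o) = -4 + (o - o)/3 = -4 + (1/3)*0 = -4 + 0 = -4)
z(L, f) = 3 (z(L, f) = 3 + (f - f) = 3 + 0 = 3)
(z(2, -2)*y)*H(-5) = (3*(-2))*(-4) = -6*(-4) = 24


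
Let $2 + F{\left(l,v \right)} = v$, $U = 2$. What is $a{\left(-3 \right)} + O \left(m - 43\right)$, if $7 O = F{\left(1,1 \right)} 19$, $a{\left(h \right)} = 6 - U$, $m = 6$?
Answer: $\frac{731}{7} \approx 104.43$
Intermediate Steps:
$F{\left(l,v \right)} = -2 + v$
$a{\left(h \right)} = 4$ ($a{\left(h \right)} = 6 - 2 = 4$)
$O = - \frac{19}{7}$ ($O = \frac{\left(-2 + 1\right) 19}{7} = \frac{\left(-1\right) 19}{7} = \frac{1}{7} \left(-19\right) = - \frac{19}{7} \approx -2.7143$)
$a{\left(-3 \right)} + O \left(m - 43\right) = 4 - \frac{19 \left(6 - 43\right)}{7} = 4 - - \frac{703}{7} = 4 + \frac{703}{7} = \frac{731}{7}$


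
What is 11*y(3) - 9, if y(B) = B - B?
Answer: -9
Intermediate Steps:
y(B) = 0
11*y(3) - 9 = 11*0 - 9 = 0 - 9 = -9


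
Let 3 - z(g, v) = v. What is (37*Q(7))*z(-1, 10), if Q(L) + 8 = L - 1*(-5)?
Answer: -1036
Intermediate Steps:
z(g, v) = 3 - v
Q(L) = -3 + L (Q(L) = -8 + (L - 1*(-5)) = -8 + (L + 5) = -8 + (5 + L) = -3 + L)
(37*Q(7))*z(-1, 10) = (37*(-3 + 7))*(3 - 1*10) = (37*4)*(3 - 10) = 148*(-7) = -1036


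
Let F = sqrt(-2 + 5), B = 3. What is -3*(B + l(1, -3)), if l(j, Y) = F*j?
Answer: -9 - 3*sqrt(3) ≈ -14.196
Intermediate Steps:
F = sqrt(3) ≈ 1.7320
l(j, Y) = j*sqrt(3) (l(j, Y) = sqrt(3)*j = j*sqrt(3))
-3*(B + l(1, -3)) = -3*(3 + 1*sqrt(3)) = -3*(3 + sqrt(3)) = -9 - 3*sqrt(3)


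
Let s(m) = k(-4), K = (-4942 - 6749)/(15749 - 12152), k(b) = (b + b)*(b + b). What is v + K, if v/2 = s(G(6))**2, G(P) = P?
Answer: 9818311/1199 ≈ 8188.8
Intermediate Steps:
k(b) = 4*b**2 (k(b) = (2*b)*(2*b) = 4*b**2)
K = -3897/1199 (K = -11691/3597 = -11691*1/3597 = -3897/1199 ≈ -3.2502)
s(m) = 64 (s(m) = 4*(-4)**2 = 4*16 = 64)
v = 8192 (v = 2*64**2 = 2*4096 = 8192)
v + K = 8192 - 3897/1199 = 9818311/1199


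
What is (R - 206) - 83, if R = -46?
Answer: -335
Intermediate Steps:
(R - 206) - 83 = (-46 - 206) - 83 = -252 - 83 = -335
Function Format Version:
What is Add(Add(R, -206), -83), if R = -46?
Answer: -335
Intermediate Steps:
Add(Add(R, -206), -83) = Add(Add(-46, -206), -83) = Add(-252, -83) = -335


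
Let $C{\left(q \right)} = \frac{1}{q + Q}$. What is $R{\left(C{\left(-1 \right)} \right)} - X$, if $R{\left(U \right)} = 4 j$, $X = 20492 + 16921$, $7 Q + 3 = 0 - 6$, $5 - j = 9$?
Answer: $-37429$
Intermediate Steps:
$j = -4$ ($j = 5 - 9 = -4$)
$Q = - \frac{9}{7}$ ($Q = - \frac{3}{7} + \frac{0 - 6}{7} = - \frac{3}{7} + \frac{1}{7} \left(-6\right) = - \frac{3}{7} - \frac{6}{7} = - \frac{9}{7} \approx -1.2857$)
$C{\left(q \right)} = \frac{1}{- \frac{9}{7} + q}$ ($C{\left(q \right)} = \frac{1}{q - \frac{9}{7}} = \frac{1}{- \frac{9}{7} + q}$)
$X = 37413$
$R{\left(U \right)} = -16$ ($R{\left(U \right)} = 4 \left(-4\right) = -16$)
$R{\left(C{\left(-1 \right)} \right)} - X = -16 - 37413 = -37429$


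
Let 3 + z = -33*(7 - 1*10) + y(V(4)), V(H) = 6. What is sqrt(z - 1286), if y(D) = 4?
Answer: I*sqrt(1186) ≈ 34.438*I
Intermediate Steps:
z = 100 (z = -3 + (-33*(7 - 1*10) + 4) = -3 + (-33*(7 - 10) + 4) = -3 + (-33*(-3) + 4) = -3 + (99 + 4) = -3 + 103 = 100)
sqrt(z - 1286) = sqrt(100 - 1286) = sqrt(-1186) = I*sqrt(1186)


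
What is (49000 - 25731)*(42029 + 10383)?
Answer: 1219574828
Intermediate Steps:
(49000 - 25731)*(42029 + 10383) = 23269*52412 = 1219574828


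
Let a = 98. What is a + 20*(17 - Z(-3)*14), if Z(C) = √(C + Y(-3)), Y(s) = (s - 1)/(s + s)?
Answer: 438 - 280*I*√21/3 ≈ 438.0 - 427.71*I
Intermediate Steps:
Y(s) = (-1 + s)/(2*s) (Y(s) = (-1 + s)/((2*s)) = (-1 + s)*(1/(2*s)) = (-1 + s)/(2*s))
Z(C) = √(⅔ + C) (Z(C) = √(C + (½)*(-1 - 3)/(-3)) = √(C + (½)*(-⅓)*(-4)) = √(C + ⅔) = √(⅔ + C))
a + 20*(17 - Z(-3)*14) = 98 + 20*(17 - √(6 + 9*(-3))/3*14) = 98 + 20*(17 - √(6 - 27)/3*14) = 98 + 20*(17 - √(-21)/3*14) = 98 + 20*(17 - (I*√21)/3*14) = 98 + 20*(17 - I*√21/3*14) = 98 + 20*(17 - 14*I*√21/3) = 98 + (340 - 280*I*√21/3) = 438 - 280*I*√21/3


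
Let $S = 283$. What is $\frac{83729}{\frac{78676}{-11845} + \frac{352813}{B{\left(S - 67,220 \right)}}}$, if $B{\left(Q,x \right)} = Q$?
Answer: $\frac{214222321080}{4162075969} \approx 51.47$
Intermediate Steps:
$\frac{83729}{\frac{78676}{-11845} + \frac{352813}{B{\left(S - 67,220 \right)}}} = \frac{83729}{\frac{78676}{-11845} + \frac{352813}{283 - 67}} = \frac{83729}{78676 \left(- \frac{1}{11845}\right) + \frac{352813}{216}} = \frac{83729}{- \frac{78676}{11845} + 352813 \cdot \frac{1}{216}} = \frac{83729}{- \frac{78676}{11845} + \frac{352813}{216}} = \frac{83729}{\frac{4162075969}{2558520}} = 83729 \cdot \frac{2558520}{4162075969} = \frac{214222321080}{4162075969}$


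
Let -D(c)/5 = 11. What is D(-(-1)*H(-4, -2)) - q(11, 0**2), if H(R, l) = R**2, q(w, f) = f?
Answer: -55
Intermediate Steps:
D(c) = -55 (D(c) = -5*11 = -55)
D(-(-1)*H(-4, -2)) - q(11, 0**2) = -55 - 1*0**2 = -55 - 1*0 = -55 + 0 = -55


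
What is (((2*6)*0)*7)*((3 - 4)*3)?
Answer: 0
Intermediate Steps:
(((2*6)*0)*7)*((3 - 4)*3) = ((12*0)*7)*(-1*3) = (0*7)*(-3) = 0*(-3) = 0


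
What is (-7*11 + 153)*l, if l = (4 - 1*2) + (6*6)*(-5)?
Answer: -13528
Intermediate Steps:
l = -178 (l = (4 - 2) + 36*(-5) = 2 - 180 = -178)
(-7*11 + 153)*l = (-7*11 + 153)*(-178) = (-77 + 153)*(-178) = 76*(-178) = -13528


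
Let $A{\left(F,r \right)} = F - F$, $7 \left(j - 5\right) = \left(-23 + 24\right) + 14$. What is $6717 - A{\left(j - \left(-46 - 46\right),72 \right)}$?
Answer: $6717$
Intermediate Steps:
$j = \frac{50}{7}$ ($j = 5 + \frac{\left(-23 + 24\right) + 14}{7} = 5 + \frac{1 + 14}{7} = 5 + \frac{1}{7} \cdot 15 = 5 + \frac{15}{7} = \frac{50}{7} \approx 7.1429$)
$A{\left(F,r \right)} = 0$
$6717 - A{\left(j - \left(-46 - 46\right),72 \right)} = 6717 - 0 = 6717 + 0 = 6717$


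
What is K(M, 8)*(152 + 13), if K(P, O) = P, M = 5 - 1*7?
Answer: -330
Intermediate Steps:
M = -2 (M = 5 - 7 = -2)
K(M, 8)*(152 + 13) = -2*(152 + 13) = -2*165 = -330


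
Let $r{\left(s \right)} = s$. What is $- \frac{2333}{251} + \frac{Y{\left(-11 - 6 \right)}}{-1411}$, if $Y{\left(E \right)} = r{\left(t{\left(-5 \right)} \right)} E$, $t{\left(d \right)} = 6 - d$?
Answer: $- \frac{190878}{20833} \approx -9.1623$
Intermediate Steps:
$Y{\left(E \right)} = 11 E$ ($Y{\left(E \right)} = \left(6 - -5\right) E = \left(6 + 5\right) E = 11 E$)
$- \frac{2333}{251} + \frac{Y{\left(-11 - 6 \right)}}{-1411} = - \frac{2333}{251} + \frac{11 \left(-11 - 6\right)}{-1411} = \left(-2333\right) \frac{1}{251} + 11 \left(-11 - 6\right) \left(- \frac{1}{1411}\right) = - \frac{2333}{251} + 11 \left(-17\right) \left(- \frac{1}{1411}\right) = - \frac{2333}{251} - - \frac{11}{83} = - \frac{2333}{251} + \frac{11}{83} = - \frac{190878}{20833}$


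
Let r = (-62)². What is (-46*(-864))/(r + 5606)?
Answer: 736/175 ≈ 4.2057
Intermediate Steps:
r = 3844
(-46*(-864))/(r + 5606) = (-46*(-864))/(3844 + 5606) = 39744/9450 = 39744*(1/9450) = 736/175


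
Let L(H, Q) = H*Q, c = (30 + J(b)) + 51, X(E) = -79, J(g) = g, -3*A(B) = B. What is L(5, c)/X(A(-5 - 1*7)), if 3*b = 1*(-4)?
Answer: -1195/237 ≈ -5.0422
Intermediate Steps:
b = -4/3 (b = (1*(-4))/3 = (1/3)*(-4) = -4/3 ≈ -1.3333)
A(B) = -B/3
c = 239/3 (c = (30 - 4/3) + 51 = 86/3 + 51 = 239/3 ≈ 79.667)
L(5, c)/X(A(-5 - 1*7)) = (5*(239/3))/(-79) = (1195/3)*(-1/79) = -1195/237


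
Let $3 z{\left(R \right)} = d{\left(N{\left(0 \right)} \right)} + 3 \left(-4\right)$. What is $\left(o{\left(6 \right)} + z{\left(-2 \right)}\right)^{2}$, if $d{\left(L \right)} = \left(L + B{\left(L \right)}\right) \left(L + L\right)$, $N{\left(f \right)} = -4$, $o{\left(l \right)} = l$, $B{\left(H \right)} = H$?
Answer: $\frac{4900}{9} \approx 544.44$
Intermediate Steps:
$d{\left(L \right)} = 4 L^{2}$ ($d{\left(L \right)} = \left(L + L\right) \left(L + L\right) = 2 L 2 L = 4 L^{2}$)
$z{\left(R \right)} = \frac{52}{3}$ ($z{\left(R \right)} = \frac{4 \left(-4\right)^{2} + 3 \left(-4\right)}{3} = \frac{4 \cdot 16 - 12}{3} = \frac{64 - 12}{3} = \frac{1}{3} \cdot 52 = \frac{52}{3}$)
$\left(o{\left(6 \right)} + z{\left(-2 \right)}\right)^{2} = \left(6 + \frac{52}{3}\right)^{2} = \left(\frac{70}{3}\right)^{2} = \frac{4900}{9}$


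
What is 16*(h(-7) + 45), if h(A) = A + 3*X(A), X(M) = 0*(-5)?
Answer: 608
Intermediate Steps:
X(M) = 0
h(A) = A (h(A) = A + 3*0 = A + 0 = A)
16*(h(-7) + 45) = 16*(-7 + 45) = 16*38 = 608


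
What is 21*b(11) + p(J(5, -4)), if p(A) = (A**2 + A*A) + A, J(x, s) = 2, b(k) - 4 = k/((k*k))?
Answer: 1055/11 ≈ 95.909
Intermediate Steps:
b(k) = 4 + 1/k (b(k) = 4 + k/((k*k)) = 4 + k/(k**2) = 4 + k/k**2 = 4 + 1/k)
p(A) = A + 2*A**2 (p(A) = (A**2 + A**2) + A = 2*A**2 + A = A + 2*A**2)
21*b(11) + p(J(5, -4)) = 21*(4 + 1/11) + 2*(1 + 2*2) = 21*(4 + 1/11) + 2*(1 + 4) = 21*(45/11) + 2*5 = 945/11 + 10 = 1055/11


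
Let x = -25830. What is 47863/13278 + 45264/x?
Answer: 860821/464730 ≈ 1.8523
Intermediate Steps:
47863/13278 + 45264/x = 47863/13278 + 45264/(-25830) = 47863*(1/13278) + 45264*(-1/25830) = 47863/13278 - 184/105 = 860821/464730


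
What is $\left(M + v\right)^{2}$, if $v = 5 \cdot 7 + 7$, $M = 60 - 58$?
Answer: $1936$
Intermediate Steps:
$M = 2$
$v = 42$ ($v = 35 + 7 = 42$)
$\left(M + v\right)^{2} = \left(2 + 42\right)^{2} = 44^{2} = 1936$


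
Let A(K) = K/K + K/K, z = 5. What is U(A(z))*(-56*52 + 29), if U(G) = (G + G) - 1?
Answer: -8649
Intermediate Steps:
A(K) = 2 (A(K) = 1 + 1 = 2)
U(G) = -1 + 2*G (U(G) = 2*G - 1 = -1 + 2*G)
U(A(z))*(-56*52 + 29) = (-1 + 2*2)*(-56*52 + 29) = (-1 + 4)*(-2912 + 29) = 3*(-2883) = -8649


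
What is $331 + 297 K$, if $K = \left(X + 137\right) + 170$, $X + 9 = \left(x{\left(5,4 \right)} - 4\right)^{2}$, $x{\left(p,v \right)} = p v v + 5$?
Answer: $2037454$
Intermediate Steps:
$x{\left(p,v \right)} = 5 + p v^{2}$ ($x{\left(p,v \right)} = p v^{2} + 5 = 5 + p v^{2}$)
$X = 6552$ ($X = -9 + \left(\left(5 + 5 \cdot 4^{2}\right) - 4\right)^{2} = -9 + \left(\left(5 + 5 \cdot 16\right) - 4\right)^{2} = -9 + \left(\left(5 + 80\right) - 4\right)^{2} = -9 + \left(85 - 4\right)^{2} = -9 + 81^{2} = -9 + 6561 = 6552$)
$K = 6859$ ($K = \left(6552 + 137\right) + 170 = 6689 + 170 = 6859$)
$331 + 297 K = 331 + 297 \cdot 6859 = 331 + 2037123 = 2037454$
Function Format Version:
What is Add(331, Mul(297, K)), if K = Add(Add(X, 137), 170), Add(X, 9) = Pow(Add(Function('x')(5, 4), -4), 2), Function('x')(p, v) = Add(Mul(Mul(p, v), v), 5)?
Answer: 2037454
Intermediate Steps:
Function('x')(p, v) = Add(5, Mul(p, Pow(v, 2))) (Function('x')(p, v) = Add(Mul(p, Pow(v, 2)), 5) = Add(5, Mul(p, Pow(v, 2))))
X = 6552 (X = Add(-9, Pow(Add(Add(5, Mul(5, Pow(4, 2))), -4), 2)) = Add(-9, Pow(Add(Add(5, Mul(5, 16)), -4), 2)) = Add(-9, Pow(Add(Add(5, 80), -4), 2)) = Add(-9, Pow(Add(85, -4), 2)) = Add(-9, Pow(81, 2)) = Add(-9, 6561) = 6552)
K = 6859 (K = Add(Add(6552, 137), 170) = Add(6689, 170) = 6859)
Add(331, Mul(297, K)) = Add(331, Mul(297, 6859)) = Add(331, 2037123) = 2037454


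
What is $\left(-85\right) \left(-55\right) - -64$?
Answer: $4739$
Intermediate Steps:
$\left(-85\right) \left(-55\right) - -64 = 4675 + 64 = 4739$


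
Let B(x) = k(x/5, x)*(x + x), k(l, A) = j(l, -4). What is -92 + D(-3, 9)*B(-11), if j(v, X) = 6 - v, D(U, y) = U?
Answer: 2246/5 ≈ 449.20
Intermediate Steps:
k(l, A) = 6 - l
B(x) = 2*x*(6 - x/5) (B(x) = (6 - x/5)*(x + x) = (6 - x/5)*(2*x) = 2*x*(6 - x/5))
-92 + D(-3, 9)*B(-11) = -92 - 6*(-11)*(30 - 1*(-11))/5 = -92 - 6*(-11)*(30 + 11)/5 = -92 - 6*(-11)*41/5 = -92 - 3*(-902/5) = -92 + 2706/5 = 2246/5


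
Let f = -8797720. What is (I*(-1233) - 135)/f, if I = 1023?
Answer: 630747/4398860 ≈ 0.14339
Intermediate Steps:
(I*(-1233) - 135)/f = (1023*(-1233) - 135)/(-8797720) = (-1261359 - 135)*(-1/8797720) = -1261494*(-1/8797720) = 630747/4398860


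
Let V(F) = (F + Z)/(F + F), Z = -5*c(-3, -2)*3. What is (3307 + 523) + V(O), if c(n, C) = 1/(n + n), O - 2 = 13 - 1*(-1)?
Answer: 245157/64 ≈ 3830.6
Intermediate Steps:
O = 16 (O = 2 + (13 - 1*(-1)) = 2 + (13 + 1) = 2 + 14 = 16)
c(n, C) = 1/(2*n)
Z = 5/2 (Z = -5/(2*(-3))*3 = -5*(-1)/(2*3)*3 = -5*(-1/6)*3 = (5/6)*3 = 5/2 ≈ 2.5000)
V(F) = (5/2 + F)/(2*F) (V(F) = (F + 5/2)/(F + F) = (5/2 + F)/((2*F)) = (5/2 + F)*(1/(2*F)) = (5/2 + F)/(2*F))
(3307 + 523) + V(O) = (3307 + 523) + (1/4)*(5 + 2*16)/16 = 3830 + (1/4)*(1/16)*(5 + 32) = 3830 + (1/4)*(1/16)*37 = 3830 + 37/64 = 245157/64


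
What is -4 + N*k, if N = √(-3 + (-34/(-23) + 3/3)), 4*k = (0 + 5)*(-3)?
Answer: -4 - 15*I*√69/46 ≈ -4.0 - 2.7087*I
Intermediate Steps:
k = -15/4 (k = ((0 + 5)*(-3))/4 = (5*(-3))/4 = (¼)*(-15) = -15/4 ≈ -3.7500)
N = 2*I*√69/23 (N = √(-3 + (-34*(-1/23) + 3*(⅓))) = √(-3 + (34/23 + 1)) = √(-3 + 57/23) = √(-12/23) = 2*I*√69/23 ≈ 0.72231*I)
-4 + N*k = -4 + (2*I*√69/23)*(-15/4) = -4 - 15*I*√69/46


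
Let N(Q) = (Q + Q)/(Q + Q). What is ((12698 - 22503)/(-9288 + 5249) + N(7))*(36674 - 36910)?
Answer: -3267184/4039 ≈ -808.91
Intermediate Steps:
N(Q) = 1 (N(Q) = (2*Q)/((2*Q)) = (2*Q)*(1/(2*Q)) = 1)
((12698 - 22503)/(-9288 + 5249) + N(7))*(36674 - 36910) = ((12698 - 22503)/(-9288 + 5249) + 1)*(36674 - 36910) = (-9805/(-4039) + 1)*(-236) = (-9805*(-1/4039) + 1)*(-236) = (9805/4039 + 1)*(-236) = (13844/4039)*(-236) = -3267184/4039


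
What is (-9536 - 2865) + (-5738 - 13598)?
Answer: -31737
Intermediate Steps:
(-9536 - 2865) + (-5738 - 13598) = -12401 - 19336 = -31737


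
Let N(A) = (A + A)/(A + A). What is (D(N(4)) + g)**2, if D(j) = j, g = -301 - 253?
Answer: 305809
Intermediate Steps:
g = -554
N(A) = 1 (N(A) = (2*A)/((2*A)) = (2*A)*(1/(2*A)) = 1)
(D(N(4)) + g)**2 = (1 - 554)**2 = (-553)**2 = 305809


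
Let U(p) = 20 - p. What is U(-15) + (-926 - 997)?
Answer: -1888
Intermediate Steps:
U(-15) + (-926 - 997) = (20 - 1*(-15)) + (-926 - 997) = (20 + 15) - 1923 = 35 - 1923 = -1888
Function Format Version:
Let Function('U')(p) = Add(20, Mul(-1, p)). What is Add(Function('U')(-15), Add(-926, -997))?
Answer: -1888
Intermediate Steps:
Add(Function('U')(-15), Add(-926, -997)) = Add(Add(20, Mul(-1, -15)), Add(-926, -997)) = Add(Add(20, 15), -1923) = Add(35, -1923) = -1888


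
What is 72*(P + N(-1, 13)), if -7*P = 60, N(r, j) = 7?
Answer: -792/7 ≈ -113.14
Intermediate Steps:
P = -60/7 (P = -1/7*60 = -60/7 ≈ -8.5714)
72*(P + N(-1, 13)) = 72*(-60/7 + 7) = 72*(-11/7) = -792/7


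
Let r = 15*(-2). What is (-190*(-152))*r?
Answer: -866400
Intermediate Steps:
r = -30
(-190*(-152))*r = -190*(-152)*(-30) = 28880*(-30) = -866400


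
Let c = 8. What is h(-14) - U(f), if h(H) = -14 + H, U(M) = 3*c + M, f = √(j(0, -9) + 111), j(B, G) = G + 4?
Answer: -52 - √106 ≈ -62.296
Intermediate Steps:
j(B, G) = 4 + G
f = √106 (f = √((4 - 9) + 111) = √(-5 + 111) = √106 ≈ 10.296)
U(M) = 24 + M (U(M) = 3*8 + M = 24 + M)
h(-14) - U(f) = (-14 - 14) - (24 + √106) = -28 + (-24 - √106) = -52 - √106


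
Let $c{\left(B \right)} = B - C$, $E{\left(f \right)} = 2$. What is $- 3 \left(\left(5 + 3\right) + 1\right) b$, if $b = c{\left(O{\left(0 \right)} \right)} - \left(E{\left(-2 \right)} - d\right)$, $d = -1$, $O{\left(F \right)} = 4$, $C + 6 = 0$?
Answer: $-189$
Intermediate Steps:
$C = -6$ ($C = -6 + 0 = -6$)
$c{\left(B \right)} = 6 + B$ ($c{\left(B \right)} = B - -6 = B + 6 = 6 + B$)
$b = 7$ ($b = \left(6 + 4\right) - \left(2 - -1\right) = 10 - \left(2 + 1\right) = 10 - 3 = 7$)
$- 3 \left(\left(5 + 3\right) + 1\right) b = - 3 \left(\left(5 + 3\right) + 1\right) 7 = - 3 \left(8 + 1\right) 7 = \left(-3\right) 9 \cdot 7 = \left(-27\right) 7 = -189$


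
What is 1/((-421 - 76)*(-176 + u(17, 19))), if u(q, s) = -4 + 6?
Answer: 1/86478 ≈ 1.1564e-5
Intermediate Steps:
u(q, s) = 2
1/((-421 - 76)*(-176 + u(17, 19))) = 1/((-421 - 76)*(-176 + 2)) = 1/(-497*(-174)) = 1/86478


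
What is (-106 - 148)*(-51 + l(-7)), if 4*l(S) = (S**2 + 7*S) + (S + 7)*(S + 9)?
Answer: 12954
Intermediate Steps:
l(S) = S**2/4 + 7*S/4 + (7 + S)*(9 + S)/4 (l(S) = ((S**2 + 7*S) + (S + 7)*(S + 9))/4 = ((S**2 + 7*S) + (7 + S)*(9 + S))/4 = (S**2 + 7*S + (7 + S)*(9 + S))/4 = S**2/4 + 7*S/4 + (7 + S)*(9 + S)/4)
(-106 - 148)*(-51 + l(-7)) = (-106 - 148)*(-51 + (63/4 + (1/2)*(-7)**2 + (23/4)*(-7))) = -254*(-51 + (63/4 + (1/2)*49 - 161/4)) = -254*(-51 + (63/4 + 49/2 - 161/4)) = -254*(-51 + 0) = -254*(-51) = 12954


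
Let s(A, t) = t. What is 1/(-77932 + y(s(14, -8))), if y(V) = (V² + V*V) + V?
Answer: -1/77812 ≈ -1.2851e-5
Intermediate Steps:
y(V) = V + 2*V² (y(V) = (V² + V²) + V = 2*V² + V = V + 2*V²)
1/(-77932 + y(s(14, -8))) = 1/(-77932 - 8*(1 + 2*(-8))) = 1/(-77932 - 8*(1 - 16)) = 1/(-77932 - 8*(-15)) = 1/(-77932 + 120) = 1/(-77812) = -1/77812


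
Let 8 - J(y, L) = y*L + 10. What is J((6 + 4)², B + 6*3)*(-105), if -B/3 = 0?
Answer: 189210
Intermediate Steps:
B = 0 (B = -3*0 = 0)
J(y, L) = -2 - L*y (J(y, L) = 8 - (y*L + 10) = 8 - (L*y + 10) = 8 - (10 + L*y) = 8 + (-10 - L*y) = -2 - L*y)
J((6 + 4)², B + 6*3)*(-105) = (-2 - (0 + 6*3)*(6 + 4)²)*(-105) = (-2 - 1*(0 + 18)*10²)*(-105) = (-2 - 1*18*100)*(-105) = (-2 - 1800)*(-105) = -1802*(-105) = 189210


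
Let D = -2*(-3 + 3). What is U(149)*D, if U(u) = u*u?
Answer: 0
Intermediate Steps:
U(u) = u²
D = 0 (D = -2*0 = 0)
U(149)*D = 149²*0 = 22201*0 = 0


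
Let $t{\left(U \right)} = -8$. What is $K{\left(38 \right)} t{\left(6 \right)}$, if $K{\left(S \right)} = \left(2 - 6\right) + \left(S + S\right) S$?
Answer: $-23072$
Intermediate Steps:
$K{\left(S \right)} = -4 + 2 S^{2}$ ($K{\left(S \right)} = -4 + 2 S S = -4 + 2 S^{2}$)
$K{\left(38 \right)} t{\left(6 \right)} = \left(-4 + 2 \cdot 38^{2}\right) \left(-8\right) = \left(-4 + 2 \cdot 1444\right) \left(-8\right) = \left(-4 + 2888\right) \left(-8\right) = 2884 \left(-8\right) = -23072$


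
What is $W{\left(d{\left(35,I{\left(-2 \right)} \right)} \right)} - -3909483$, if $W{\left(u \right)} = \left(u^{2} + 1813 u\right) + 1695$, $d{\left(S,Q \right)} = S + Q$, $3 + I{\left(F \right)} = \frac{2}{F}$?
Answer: $3968342$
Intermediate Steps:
$I{\left(F \right)} = -3 + \frac{2}{F}$
$d{\left(S,Q \right)} = Q + S$
$W{\left(u \right)} = 1695 + u^{2} + 1813 u$
$W{\left(d{\left(35,I{\left(-2 \right)} \right)} \right)} - -3909483 = \left(1695 + \left(\left(-3 + \frac{2}{-2}\right) + 35\right)^{2} + 1813 \left(\left(-3 + \frac{2}{-2}\right) + 35\right)\right) - -3909483 = \left(1695 + \left(\left(-3 + 2 \left(- \frac{1}{2}\right)\right) + 35\right)^{2} + 1813 \left(\left(-3 + 2 \left(- \frac{1}{2}\right)\right) + 35\right)\right) + 3909483 = \left(1695 + \left(\left(-3 - 1\right) + 35\right)^{2} + 1813 \left(\left(-3 - 1\right) + 35\right)\right) + 3909483 = \left(1695 + \left(-4 + 35\right)^{2} + 1813 \left(-4 + 35\right)\right) + 3909483 = \left(1695 + 31^{2} + 1813 \cdot 31\right) + 3909483 = \left(1695 + 961 + 56203\right) + 3909483 = 58859 + 3909483 = 3968342$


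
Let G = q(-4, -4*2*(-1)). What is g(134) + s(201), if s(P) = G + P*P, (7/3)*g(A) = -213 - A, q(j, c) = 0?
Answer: 281766/7 ≈ 40252.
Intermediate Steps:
G = 0
g(A) = -639/7 - 3*A/7 (g(A) = 3*(-213 - A)/7 = -639/7 - 3*A/7)
s(P) = P**2 (s(P) = 0 + P*P = 0 + P**2 = P**2)
g(134) + s(201) = (-639/7 - 3/7*134) + 201**2 = (-639/7 - 402/7) + 40401 = -1041/7 + 40401 = 281766/7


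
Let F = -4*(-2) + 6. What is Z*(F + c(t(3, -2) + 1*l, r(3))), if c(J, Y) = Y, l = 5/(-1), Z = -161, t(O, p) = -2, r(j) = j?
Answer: -2737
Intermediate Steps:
l = -5 (l = 5*(-1) = -5)
F = 14 (F = 8 + 6 = 14)
Z*(F + c(t(3, -2) + 1*l, r(3))) = -161*(14 + 3) = -161*17 = -2737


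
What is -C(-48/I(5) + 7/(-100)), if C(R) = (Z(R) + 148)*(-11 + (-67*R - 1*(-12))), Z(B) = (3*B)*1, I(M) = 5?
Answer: -772114211/10000 ≈ -77211.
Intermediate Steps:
Z(B) = 3*B
C(R) = (1 - 67*R)*(148 + 3*R) (C(R) = (3*R + 148)*(-11 + (-67*R - 1*(-12))) = (148 + 3*R)*(-11 + (-67*R + 12)) = (148 + 3*R)*(-11 + (12 - 67*R)) = (148 + 3*R)*(1 - 67*R) = (1 - 67*R)*(148 + 3*R))
-C(-48/I(5) + 7/(-100)) = -(148 - 9913*(-48/5 + 7/(-100)) - 201*(-48/5 + 7/(-100))²) = -(148 - 9913*(-48*⅕ + 7*(-1/100)) - 201*(-48*⅕ + 7*(-1/100))²) = -(148 - 9913*(-48/5 - 7/100) - 201*(-48/5 - 7/100)²) = -(148 - 9913*(-967/100) - 201*(-967/100)²) = -(148 + 9585871/100 - 201*935089/10000) = -(148 + 9585871/100 - 187952889/10000) = -1*772114211/10000 = -772114211/10000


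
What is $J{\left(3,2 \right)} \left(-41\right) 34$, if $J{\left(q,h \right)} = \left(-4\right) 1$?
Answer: $5576$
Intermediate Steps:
$J{\left(q,h \right)} = -4$
$J{\left(3,2 \right)} \left(-41\right) 34 = \left(-4\right) \left(-41\right) 34 = 164 \cdot 34 = 5576$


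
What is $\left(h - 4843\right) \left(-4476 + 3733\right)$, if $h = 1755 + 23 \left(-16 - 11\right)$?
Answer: $2755787$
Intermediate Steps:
$h = 1134$ ($h = 1755 + 23 \left(-27\right) = 1755 - 621 = 1134$)
$\left(h - 4843\right) \left(-4476 + 3733\right) = \left(1134 - 4843\right) \left(-4476 + 3733\right) = \left(-3709\right) \left(-743\right) = 2755787$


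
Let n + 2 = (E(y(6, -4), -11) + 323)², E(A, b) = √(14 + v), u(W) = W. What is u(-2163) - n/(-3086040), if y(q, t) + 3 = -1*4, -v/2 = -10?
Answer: -2225000053/1028680 + 323*√34/1543020 ≈ -2163.0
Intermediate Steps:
v = 20 (v = -2*(-10) = 20)
y(q, t) = -7 (y(q, t) = -3 - 1*4 = -3 - 4 = -7)
E(A, b) = √34 (E(A, b) = √(14 + 20) = √34)
n = -2 + (323 + √34)² (n = -2 + (√34 + 323)² = -2 + (323 + √34)² ≈ 1.0813e+5)
u(-2163) - n/(-3086040) = -2163 - (104361 + 646*√34)/(-3086040) = -2163 - (104361 + 646*√34)*(-1)/3086040 = -2163 - (-34787/1028680 - 323*√34/1543020) = -2163 + (34787/1028680 + 323*√34/1543020) = -2225000053/1028680 + 323*√34/1543020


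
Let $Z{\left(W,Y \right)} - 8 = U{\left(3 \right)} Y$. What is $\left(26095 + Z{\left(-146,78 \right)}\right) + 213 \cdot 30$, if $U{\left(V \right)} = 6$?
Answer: $32961$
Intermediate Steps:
$Z{\left(W,Y \right)} = 8 + 6 Y$
$\left(26095 + Z{\left(-146,78 \right)}\right) + 213 \cdot 30 = \left(26095 + \left(8 + 6 \cdot 78\right)\right) + 213 \cdot 30 = \left(26095 + \left(8 + 468\right)\right) + 6390 = \left(26095 + 476\right) + 6390 = 26571 + 6390 = 32961$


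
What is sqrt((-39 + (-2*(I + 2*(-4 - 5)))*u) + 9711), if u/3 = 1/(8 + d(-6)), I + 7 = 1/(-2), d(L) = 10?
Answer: sqrt(38722)/2 ≈ 98.390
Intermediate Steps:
I = -15/2 (I = -7 + 1/(-2) = -7 - 1/2 = -15/2 ≈ -7.5000)
u = 1/6 (u = 3/(8 + 10) = 3/18 = 3*(1/18) = 1/6 ≈ 0.16667)
sqrt((-39 + (-2*(I + 2*(-4 - 5)))*u) + 9711) = sqrt((-39 - 2*(-15/2 + 2*(-4 - 5))*(1/6)) + 9711) = sqrt((-39 - 2*(-15/2 + 2*(-9))*(1/6)) + 9711) = sqrt((-39 - 2*(-15/2 - 18)*(1/6)) + 9711) = sqrt((-39 - 2*(-51/2)*(1/6)) + 9711) = sqrt((-39 + 51*(1/6)) + 9711) = sqrt((-39 + 17/2) + 9711) = sqrt(-61/2 + 9711) = sqrt(19361/2) = sqrt(38722)/2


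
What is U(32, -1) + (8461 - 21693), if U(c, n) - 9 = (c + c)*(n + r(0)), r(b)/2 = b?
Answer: -13287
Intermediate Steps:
r(b) = 2*b
U(c, n) = 9 + 2*c*n (U(c, n) = 9 + (c + c)*(n + 2*0) = 9 + (2*c)*(n + 0) = 9 + (2*c)*n = 9 + 2*c*n)
U(32, -1) + (8461 - 21693) = (9 + 2*32*(-1)) + (8461 - 21693) = (9 - 64) - 13232 = -55 - 13232 = -13287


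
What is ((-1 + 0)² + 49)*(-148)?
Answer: -7400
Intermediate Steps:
((-1 + 0)² + 49)*(-148) = ((-1)² + 49)*(-148) = (1 + 49)*(-148) = 50*(-148) = -7400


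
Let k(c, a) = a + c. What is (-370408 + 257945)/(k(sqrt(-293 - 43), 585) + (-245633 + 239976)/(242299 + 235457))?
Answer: -15016511042851903884/78186658682749705 + 102679076873460672*I*sqrt(21)/78186658682749705 ≈ -192.06 + 6.0181*I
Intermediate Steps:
(-370408 + 257945)/(k(sqrt(-293 - 43), 585) + (-245633 + 239976)/(242299 + 235457)) = (-370408 + 257945)/((585 + sqrt(-293 - 43)) + (-245633 + 239976)/(242299 + 235457)) = -112463/((585 + sqrt(-336)) - 5657/477756) = -112463/((585 + 4*I*sqrt(21)) - 5657*1/477756) = -112463/((585 + 4*I*sqrt(21)) - 5657/477756) = -112463/(279481603/477756 + 4*I*sqrt(21))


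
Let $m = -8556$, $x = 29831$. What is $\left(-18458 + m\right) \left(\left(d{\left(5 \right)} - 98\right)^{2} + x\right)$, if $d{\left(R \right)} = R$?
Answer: $-1039498720$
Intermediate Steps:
$\left(-18458 + m\right) \left(\left(d{\left(5 \right)} - 98\right)^{2} + x\right) = \left(-18458 - 8556\right) \left(\left(5 - 98\right)^{2} + 29831\right) = - 27014 \left(\left(-93\right)^{2} + 29831\right) = - 27014 \left(8649 + 29831\right) = \left(-27014\right) 38480 = -1039498720$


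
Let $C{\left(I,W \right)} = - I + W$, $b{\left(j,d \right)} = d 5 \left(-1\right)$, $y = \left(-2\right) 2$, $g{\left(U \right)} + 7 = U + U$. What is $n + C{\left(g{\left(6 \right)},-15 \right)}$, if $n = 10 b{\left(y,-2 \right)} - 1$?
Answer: $79$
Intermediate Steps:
$g{\left(U \right)} = -7 + 2 U$ ($g{\left(U \right)} = -7 + \left(U + U\right) = -7 + 2 U$)
$y = -4$
$b{\left(j,d \right)} = - 5 d$ ($b{\left(j,d \right)} = 5 d \left(-1\right) = - 5 d$)
$C{\left(I,W \right)} = W - I$
$n = 99$ ($n = 10 \left(\left(-5\right) \left(-2\right)\right) - 1 = 10 \cdot 10 - 1 = 100 - 1 = 99$)
$n + C{\left(g{\left(6 \right)},-15 \right)} = 99 - \left(8 + 12\right) = 99 - 20 = 79$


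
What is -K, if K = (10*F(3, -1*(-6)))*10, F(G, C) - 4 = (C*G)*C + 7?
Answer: -11900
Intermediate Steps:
F(G, C) = 11 + G*C**2 (F(G, C) = 4 + ((C*G)*C + 7) = 4 + (G*C**2 + 7) = 4 + (7 + G*C**2) = 11 + G*C**2)
K = 11900 (K = (10*(11 + 3*(-1*(-6))**2))*10 = (10*(11 + 3*6**2))*10 = (10*(11 + 3*36))*10 = (10*(11 + 108))*10 = (10*119)*10 = 1190*10 = 11900)
-K = -1*11900 = -11900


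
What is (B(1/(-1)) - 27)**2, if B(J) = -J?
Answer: 676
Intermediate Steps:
(B(1/(-1)) - 27)**2 = (-1/(-1) - 27)**2 = (-1*(-1) - 27)**2 = (1 - 27)**2 = (-26)**2 = 676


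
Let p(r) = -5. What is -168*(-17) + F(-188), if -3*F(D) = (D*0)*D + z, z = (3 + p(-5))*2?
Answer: 8572/3 ≈ 2857.3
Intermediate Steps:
z = -4 (z = (3 - 5)*2 = -2*2 = -4)
F(D) = 4/3 (F(D) = -((D*0)*D - 4)/3 = -(0*D - 4)/3 = -(0 - 4)/3 = -⅓*(-4) = 4/3)
-168*(-17) + F(-188) = -168*(-17) + 4/3 = 2856 + 4/3 = 8572/3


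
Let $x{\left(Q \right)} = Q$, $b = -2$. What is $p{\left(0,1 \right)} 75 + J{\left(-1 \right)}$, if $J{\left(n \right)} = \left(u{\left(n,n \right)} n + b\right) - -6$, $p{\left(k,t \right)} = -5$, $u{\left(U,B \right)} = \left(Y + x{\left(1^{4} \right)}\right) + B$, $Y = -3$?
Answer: $-368$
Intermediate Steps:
$u{\left(U,B \right)} = -2 + B$ ($u{\left(U,B \right)} = \left(-3 + 1^{4}\right) + B = \left(-3 + 1\right) + B = -2 + B$)
$J{\left(n \right)} = 4 + n \left(-2 + n\right)$ ($J{\left(n \right)} = \left(\left(-2 + n\right) n - 2\right) - -6 = \left(n \left(-2 + n\right) - 2\right) + 6 = \left(-2 + n \left(-2 + n\right)\right) + 6 = 4 + n \left(-2 + n\right)$)
$p{\left(0,1 \right)} 75 + J{\left(-1 \right)} = \left(-5\right) 75 + \left(4 - \left(-2 - 1\right)\right) = -375 + \left(4 - -3\right) = -375 + \left(4 + 3\right) = -375 + 7 = -368$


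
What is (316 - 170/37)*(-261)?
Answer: -3007242/37 ≈ -81277.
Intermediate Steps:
(316 - 170/37)*(-261) = (11522/37)*(-261) = -3007242/37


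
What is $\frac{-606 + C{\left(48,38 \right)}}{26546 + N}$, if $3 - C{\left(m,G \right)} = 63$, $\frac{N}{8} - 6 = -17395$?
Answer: $\frac{111}{18761} \approx 0.0059165$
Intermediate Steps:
$N = -139112$ ($N = 48 + 8 \left(-17395\right) = 48 - 139160 = -139112$)
$C{\left(m,G \right)} = -60$ ($C{\left(m,G \right)} = 3 - 63 = -60$)
$\frac{-606 + C{\left(48,38 \right)}}{26546 + N} = \frac{-606 - 60}{26546 - 139112} = - \frac{666}{-112566} = \left(-666\right) \left(- \frac{1}{112566}\right) = \frac{111}{18761}$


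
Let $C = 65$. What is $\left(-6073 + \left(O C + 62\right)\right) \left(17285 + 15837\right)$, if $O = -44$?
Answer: $-293825262$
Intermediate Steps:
$\left(-6073 + \left(O C + 62\right)\right) \left(17285 + 15837\right) = \left(-6073 + \left(\left(-44\right) 65 + 62\right)\right) \left(17285 + 15837\right) = \left(-6073 + \left(-2860 + 62\right)\right) 33122 = \left(-6073 - 2798\right) 33122 = \left(-8871\right) 33122 = -293825262$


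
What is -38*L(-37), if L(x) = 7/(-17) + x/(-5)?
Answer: -22572/85 ≈ -265.55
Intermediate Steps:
L(x) = -7/17 - x/5 (L(x) = 7*(-1/17) + x*(-1/5) = -7/17 - x/5)
-38*L(-37) = -38*(-7/17 - 1/5*(-37)) = -38*(-7/17 + 37/5) = -38*594/85 = -22572/85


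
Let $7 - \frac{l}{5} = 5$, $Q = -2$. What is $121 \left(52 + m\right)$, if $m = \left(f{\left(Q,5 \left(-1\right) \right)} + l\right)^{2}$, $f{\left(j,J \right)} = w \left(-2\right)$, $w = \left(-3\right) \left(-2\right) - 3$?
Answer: $8228$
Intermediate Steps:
$w = 3$ ($w = 6 - 3 = 3$)
$f{\left(j,J \right)} = -6$ ($f{\left(j,J \right)} = 3 \left(-2\right) = -6$)
$l = 10$ ($l = 35 - 25 = 10$)
$m = 16$ ($m = \left(-6 + 10\right)^{2} = 4^{2} = 16$)
$121 \left(52 + m\right) = 121 \left(52 + 16\right) = 121 \cdot 68 = 8228$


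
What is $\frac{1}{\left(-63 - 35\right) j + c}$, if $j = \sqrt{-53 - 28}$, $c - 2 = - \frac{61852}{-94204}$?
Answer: $\frac{491156105}{143826383529183} + \frac{54355660898 i}{47942127843061} \approx 3.4149 \cdot 10^{-6} + 0.0011338 i$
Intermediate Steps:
$c = \frac{62565}{23551}$ ($c = 2 - \frac{61852}{-94204} = 2 - - \frac{15463}{23551} = 2 + \frac{15463}{23551} = \frac{62565}{23551} \approx 2.6566$)
$j = 9 i$ ($j = \sqrt{-81} = 9 i \approx 9.0 i$)
$\frac{1}{\left(-63 - 35\right) j + c} = \frac{1}{\left(-63 - 35\right) 9 i + \frac{62565}{23551}} = \frac{1}{- 98 \cdot 9 i + \frac{62565}{23551}} = \frac{1}{- 882 i + \frac{62565}{23551}} = \frac{1}{\frac{62565}{23551} - 882 i} = \frac{554649601 \left(\frac{62565}{23551} + 882 i\right)}{431479150587549}$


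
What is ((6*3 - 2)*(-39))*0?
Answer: 0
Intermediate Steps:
((6*3 - 2)*(-39))*0 = ((18 - 2)*(-39))*0 = (16*(-39))*0 = -624*0 = 0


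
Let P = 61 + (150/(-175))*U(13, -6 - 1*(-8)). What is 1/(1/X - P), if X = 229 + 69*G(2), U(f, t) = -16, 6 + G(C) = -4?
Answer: -3227/241110 ≈ -0.013384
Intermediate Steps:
G(C) = -10 (G(C) = -6 - 4 = -10)
X = -461 (X = 229 + 69*(-10) = 229 - 690 = -461)
P = 523/7 (P = 61 + (150/(-175))*(-16) = 61 + (150*(-1/175))*(-16) = 61 - 6/7*(-16) = 61 + 96/7 = 523/7 ≈ 74.714)
1/(1/X - P) = 1/(1/(-461) - 1*523/7) = 1/(-1/461 - 523/7) = 1/(-241110/3227) = -3227/241110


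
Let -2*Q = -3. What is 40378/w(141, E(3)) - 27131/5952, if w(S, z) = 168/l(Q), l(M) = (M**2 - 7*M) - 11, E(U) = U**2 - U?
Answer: -9188309/1984 ≈ -4631.2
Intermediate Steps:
Q = 3/2 (Q = -1/2*(-3) = 3/2 ≈ 1.5000)
l(M) = -11 + M**2 - 7*M
w(S, z) = -96/11 (w(S, z) = 168/(-11 + (3/2)**2 - 7*3/2) = 168/(-11 + 9/4 - 21/2) = 168/(-77/4) = 168*(-4/77) = -96/11)
40378/w(141, E(3)) - 27131/5952 = 40378/(-96/11) - 27131/5952 = 40378*(-11/96) - 27131*1/5952 = -222079/48 - 27131/5952 = -9188309/1984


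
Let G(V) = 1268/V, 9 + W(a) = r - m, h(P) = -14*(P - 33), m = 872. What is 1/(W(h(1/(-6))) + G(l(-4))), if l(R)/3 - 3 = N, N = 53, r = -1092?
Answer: -42/82549 ≈ -0.00050879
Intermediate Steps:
l(R) = 168 (l(R) = 9 + 3*53 = 9 + 159 = 168)
h(P) = 462 - 14*P (h(P) = -14*(-33 + P) = 462 - 14*P)
W(a) = -1973 (W(a) = -9 + (-1092 - 1*872) = -9 + (-1092 - 872) = -9 - 1964 = -1973)
1/(W(h(1/(-6))) + G(l(-4))) = 1/(-1973 + 1268/168) = 1/(-1973 + 1268*(1/168)) = 1/(-1973 + 317/42) = 1/(-82549/42) = -42/82549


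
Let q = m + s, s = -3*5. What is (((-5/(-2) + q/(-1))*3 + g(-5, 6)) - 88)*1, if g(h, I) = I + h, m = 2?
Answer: -81/2 ≈ -40.500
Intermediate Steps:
s = -15
q = -13 (q = 2 - 15 = -13)
(((-5/(-2) + q/(-1))*3 + g(-5, 6)) - 88)*1 = (((-5/(-2) - 13/(-1))*3 + (6 - 5)) - 88)*1 = (((-5*(-½) - 13*(-1))*3 + 1) - 88)*1 = (((5/2 + 13)*3 + 1) - 88)*1 = (((31/2)*3 + 1) - 88)*1 = ((93/2 + 1) - 88)*1 = (95/2 - 88)*1 = -81/2*1 = -81/2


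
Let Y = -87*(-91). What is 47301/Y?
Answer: 15767/2639 ≈ 5.9746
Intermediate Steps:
Y = 7917
47301/Y = 47301/7917 = 47301*(1/7917) = 15767/2639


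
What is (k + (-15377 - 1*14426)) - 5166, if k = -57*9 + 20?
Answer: -35462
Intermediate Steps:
k = -493 (k = -513 + 20 = -493)
(k + (-15377 - 1*14426)) - 5166 = (-493 + (-15377 - 1*14426)) - 5166 = (-493 + (-15377 - 14426)) - 5166 = (-493 - 29803) - 5166 = -30296 - 5166 = -35462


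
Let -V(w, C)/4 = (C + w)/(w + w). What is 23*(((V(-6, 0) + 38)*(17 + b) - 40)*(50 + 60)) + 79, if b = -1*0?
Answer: 1447239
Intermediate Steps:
b = 0
V(w, C) = -2*(C + w)/w (V(w, C) = -4*(C + w)/(w + w) = -4*(C + w)/(2*w) = -4*(C + w)*1/(2*w) = -2*(C + w)/w)
23*(((V(-6, 0) + 38)*(17 + b) - 40)*(50 + 60)) + 79 = 23*((((-2 - 2*0/(-6)) + 38)*(17 + 0) - 40)*(50 + 60)) + 79 = 23*((((-2 - 2*0*(-1/6)) + 38)*17 - 40)*110) + 79 = 23*((((-2 + 0) + 38)*17 - 40)*110) + 79 = 23*(((-2 + 38)*17 - 40)*110) + 79 = 23*((36*17 - 40)*110) + 79 = 23*((612 - 40)*110) + 79 = 23*(572*110) + 79 = 23*62920 + 79 = 1447160 + 79 = 1447239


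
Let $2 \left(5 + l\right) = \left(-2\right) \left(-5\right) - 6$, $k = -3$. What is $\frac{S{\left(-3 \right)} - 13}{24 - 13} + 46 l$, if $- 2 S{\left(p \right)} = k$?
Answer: $- \frac{3059}{22} \approx -139.05$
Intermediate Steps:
$S{\left(p \right)} = \frac{3}{2}$ ($S{\left(p \right)} = \left(- \frac{1}{2}\right) \left(-3\right) = \frac{3}{2}$)
$l = -3$ ($l = -5 + \frac{\left(-2\right) \left(-5\right) - 6}{2} = -5 + \frac{10 - 6}{2} = -5 + \frac{1}{2} \cdot 4 = -5 + 2 = -3$)
$\frac{S{\left(-3 \right)} - 13}{24 - 13} + 46 l = \frac{\frac{3}{2} - 13}{24 - 13} + 46 \left(-3\right) = - \frac{23}{2 \cdot 11} - 138 = \left(- \frac{23}{2}\right) \frac{1}{11} - 138 = - \frac{23}{22} - 138 = - \frac{3059}{22}$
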